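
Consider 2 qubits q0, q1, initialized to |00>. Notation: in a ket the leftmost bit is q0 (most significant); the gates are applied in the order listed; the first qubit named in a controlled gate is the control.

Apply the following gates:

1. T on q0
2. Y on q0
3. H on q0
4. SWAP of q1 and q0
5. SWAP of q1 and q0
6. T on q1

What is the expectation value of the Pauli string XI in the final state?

In the final state, XI has expectation -1. Key observation: steps 4-5 multiply out to the identity, so the circuit reduces to the remaining gates.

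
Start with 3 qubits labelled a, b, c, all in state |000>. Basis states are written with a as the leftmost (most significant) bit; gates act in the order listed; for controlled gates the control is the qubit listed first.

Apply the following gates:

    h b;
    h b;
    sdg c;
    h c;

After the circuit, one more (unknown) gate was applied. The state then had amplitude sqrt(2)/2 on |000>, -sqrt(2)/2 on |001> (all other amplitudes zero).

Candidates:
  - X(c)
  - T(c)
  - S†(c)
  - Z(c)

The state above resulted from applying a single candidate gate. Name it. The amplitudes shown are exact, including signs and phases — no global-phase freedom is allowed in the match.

It was Z(c) that produced the state shown.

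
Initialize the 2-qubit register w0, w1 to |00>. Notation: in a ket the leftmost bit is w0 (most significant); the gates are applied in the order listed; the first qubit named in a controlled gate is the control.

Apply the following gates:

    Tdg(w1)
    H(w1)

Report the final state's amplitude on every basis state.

The resulting statevector has amplitude sqrt(2)/2 on |00>, sqrt(2)/2 on |01>, 0 on |10>, 0 on |11>.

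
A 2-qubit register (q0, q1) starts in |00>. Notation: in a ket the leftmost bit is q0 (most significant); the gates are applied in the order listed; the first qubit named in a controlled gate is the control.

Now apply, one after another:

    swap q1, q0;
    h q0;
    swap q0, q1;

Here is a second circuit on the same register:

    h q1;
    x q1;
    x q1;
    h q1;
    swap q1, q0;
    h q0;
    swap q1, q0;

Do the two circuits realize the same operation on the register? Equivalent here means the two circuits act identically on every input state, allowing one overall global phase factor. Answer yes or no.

Yes, they are equivalent — the unitaries differ by at most a global phase.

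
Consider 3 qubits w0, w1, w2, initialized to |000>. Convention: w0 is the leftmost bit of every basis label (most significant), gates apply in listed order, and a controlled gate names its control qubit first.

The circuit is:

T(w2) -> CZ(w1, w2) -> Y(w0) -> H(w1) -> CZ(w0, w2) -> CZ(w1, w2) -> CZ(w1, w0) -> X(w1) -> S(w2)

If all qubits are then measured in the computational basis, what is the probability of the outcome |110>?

The probability of measuring |110> is 1/2.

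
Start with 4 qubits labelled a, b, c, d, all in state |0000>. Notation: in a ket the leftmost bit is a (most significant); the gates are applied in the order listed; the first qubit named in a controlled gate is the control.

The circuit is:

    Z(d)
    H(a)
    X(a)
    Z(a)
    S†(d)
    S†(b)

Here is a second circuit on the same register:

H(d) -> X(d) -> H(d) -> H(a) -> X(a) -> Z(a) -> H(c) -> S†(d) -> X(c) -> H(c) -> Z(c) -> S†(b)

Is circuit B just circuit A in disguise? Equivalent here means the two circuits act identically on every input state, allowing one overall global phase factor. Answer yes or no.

Yes — the two circuits implement the same unitary up to a global phase.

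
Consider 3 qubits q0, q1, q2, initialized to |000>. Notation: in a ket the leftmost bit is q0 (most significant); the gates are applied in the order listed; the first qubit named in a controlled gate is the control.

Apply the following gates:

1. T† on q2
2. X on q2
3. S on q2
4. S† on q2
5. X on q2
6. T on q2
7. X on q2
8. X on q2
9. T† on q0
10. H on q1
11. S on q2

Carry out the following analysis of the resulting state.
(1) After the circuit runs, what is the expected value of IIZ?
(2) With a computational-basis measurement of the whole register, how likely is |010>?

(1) In the final state, IIZ has expectation 1. Key observation: the block from step 1 through step 6 cancels to the identity and can be dropped.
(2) A full measurement returns |010> with probability 1/2.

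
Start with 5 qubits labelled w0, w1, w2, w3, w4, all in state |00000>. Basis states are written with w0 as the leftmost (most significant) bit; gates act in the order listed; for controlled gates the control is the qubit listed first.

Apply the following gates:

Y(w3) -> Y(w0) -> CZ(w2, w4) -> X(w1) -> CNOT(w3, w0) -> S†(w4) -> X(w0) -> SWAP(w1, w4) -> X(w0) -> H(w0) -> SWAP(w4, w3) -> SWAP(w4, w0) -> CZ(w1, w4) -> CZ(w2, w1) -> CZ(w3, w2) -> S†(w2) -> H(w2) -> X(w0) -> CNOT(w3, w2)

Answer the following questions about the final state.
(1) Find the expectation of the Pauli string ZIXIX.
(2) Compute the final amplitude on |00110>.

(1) The observable ZIXIX averages to 1.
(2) |00110> carries amplitude -1/2 in the final state.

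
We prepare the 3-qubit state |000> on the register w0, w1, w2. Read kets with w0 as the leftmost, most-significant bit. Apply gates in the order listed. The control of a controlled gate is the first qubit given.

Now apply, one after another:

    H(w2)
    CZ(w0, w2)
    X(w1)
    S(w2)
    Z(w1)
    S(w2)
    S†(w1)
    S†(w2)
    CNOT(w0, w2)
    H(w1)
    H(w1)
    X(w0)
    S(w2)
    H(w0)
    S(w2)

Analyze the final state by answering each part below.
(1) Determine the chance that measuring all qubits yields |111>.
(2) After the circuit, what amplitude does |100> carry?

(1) Outcome |111> occurs with probability 1/4.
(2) The final state's coefficient on |100> equals 0.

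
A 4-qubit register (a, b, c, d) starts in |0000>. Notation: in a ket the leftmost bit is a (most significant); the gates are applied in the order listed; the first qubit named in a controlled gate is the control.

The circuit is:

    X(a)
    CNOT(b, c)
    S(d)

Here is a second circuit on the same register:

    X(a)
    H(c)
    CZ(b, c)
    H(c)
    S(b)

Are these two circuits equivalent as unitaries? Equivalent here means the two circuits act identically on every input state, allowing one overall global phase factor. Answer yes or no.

No — the two circuits implement different unitaries, even allowing a global phase.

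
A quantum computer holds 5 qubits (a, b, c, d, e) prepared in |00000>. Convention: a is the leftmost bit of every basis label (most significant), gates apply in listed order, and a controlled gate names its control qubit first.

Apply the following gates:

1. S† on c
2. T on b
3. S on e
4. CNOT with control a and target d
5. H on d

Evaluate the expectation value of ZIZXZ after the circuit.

The expectation value of ZIZXZ is 1.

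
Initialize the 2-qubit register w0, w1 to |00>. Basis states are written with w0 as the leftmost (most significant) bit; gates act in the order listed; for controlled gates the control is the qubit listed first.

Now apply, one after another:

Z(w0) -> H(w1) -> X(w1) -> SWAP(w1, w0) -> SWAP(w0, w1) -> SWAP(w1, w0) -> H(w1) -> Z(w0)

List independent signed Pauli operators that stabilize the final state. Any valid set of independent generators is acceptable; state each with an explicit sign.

One valid set of independent stabilizer generators is -XI, +IX (any independent generating set of the same group is equally correct).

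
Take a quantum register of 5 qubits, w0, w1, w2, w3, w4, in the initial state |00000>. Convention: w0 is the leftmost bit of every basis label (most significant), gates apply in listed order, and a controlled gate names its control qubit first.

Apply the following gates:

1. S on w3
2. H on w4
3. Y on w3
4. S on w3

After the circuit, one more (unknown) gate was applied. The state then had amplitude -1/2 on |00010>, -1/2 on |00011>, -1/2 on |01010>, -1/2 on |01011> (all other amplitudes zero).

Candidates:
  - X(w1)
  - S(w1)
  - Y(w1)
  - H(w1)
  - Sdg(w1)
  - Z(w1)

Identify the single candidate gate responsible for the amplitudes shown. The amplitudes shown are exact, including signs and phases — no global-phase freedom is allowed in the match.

The unique candidate consistent with the amplitudes is H(w1).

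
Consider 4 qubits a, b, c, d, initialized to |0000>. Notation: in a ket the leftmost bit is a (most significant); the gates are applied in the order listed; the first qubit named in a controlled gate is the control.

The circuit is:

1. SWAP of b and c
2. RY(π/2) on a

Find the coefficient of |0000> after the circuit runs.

|0000> carries amplitude sqrt(2)/2 in the final state.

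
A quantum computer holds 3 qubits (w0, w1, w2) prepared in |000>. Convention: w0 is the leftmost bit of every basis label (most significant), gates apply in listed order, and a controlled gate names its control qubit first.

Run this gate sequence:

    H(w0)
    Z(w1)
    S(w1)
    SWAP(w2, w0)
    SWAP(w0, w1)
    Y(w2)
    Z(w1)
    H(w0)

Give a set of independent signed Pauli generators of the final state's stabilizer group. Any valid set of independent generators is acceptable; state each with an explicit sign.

The final state is stabilized by the group generated by +XII, -IIX, +IZI; other independent generating sets are equally valid.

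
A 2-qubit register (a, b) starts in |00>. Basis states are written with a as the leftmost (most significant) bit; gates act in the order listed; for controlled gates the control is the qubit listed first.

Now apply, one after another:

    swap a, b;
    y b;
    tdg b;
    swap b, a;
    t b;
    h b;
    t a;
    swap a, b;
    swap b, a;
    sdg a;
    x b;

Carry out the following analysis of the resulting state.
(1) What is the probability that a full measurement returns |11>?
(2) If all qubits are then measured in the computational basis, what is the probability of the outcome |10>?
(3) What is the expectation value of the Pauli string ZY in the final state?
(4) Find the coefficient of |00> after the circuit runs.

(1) A full measurement returns |11> with probability 1/2.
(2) The probability of measuring |10> is 1/2.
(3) The observable ZY averages to 0.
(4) The amplitude on |00> is 0.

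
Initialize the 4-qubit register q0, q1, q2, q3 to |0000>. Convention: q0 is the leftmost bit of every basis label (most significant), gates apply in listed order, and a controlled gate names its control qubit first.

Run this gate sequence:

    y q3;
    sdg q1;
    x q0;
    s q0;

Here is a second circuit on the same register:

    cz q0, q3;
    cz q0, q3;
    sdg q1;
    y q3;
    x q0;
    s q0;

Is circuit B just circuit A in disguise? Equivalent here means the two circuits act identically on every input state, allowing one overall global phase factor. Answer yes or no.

Yes: on every input state the two circuits agree up to one overall phase factor.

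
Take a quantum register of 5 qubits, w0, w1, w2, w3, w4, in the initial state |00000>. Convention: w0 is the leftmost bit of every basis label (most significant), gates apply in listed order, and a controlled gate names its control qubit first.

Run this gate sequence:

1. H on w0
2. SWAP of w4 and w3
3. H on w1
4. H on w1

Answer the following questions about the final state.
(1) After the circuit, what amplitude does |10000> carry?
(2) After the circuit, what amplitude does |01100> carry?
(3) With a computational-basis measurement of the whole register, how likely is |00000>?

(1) |10000> carries amplitude sqrt(2)/2 in the final state. Key observation: the block from step 3 through step 4 cancels to the identity and can be dropped.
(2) The amplitude on |01100> is 0.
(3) A full measurement returns |00000> with probability 1/2.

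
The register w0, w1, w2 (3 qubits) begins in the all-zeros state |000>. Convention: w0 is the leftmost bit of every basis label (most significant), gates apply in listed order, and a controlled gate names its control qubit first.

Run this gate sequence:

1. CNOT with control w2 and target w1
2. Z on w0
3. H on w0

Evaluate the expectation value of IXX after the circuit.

The expectation value of IXX is 0.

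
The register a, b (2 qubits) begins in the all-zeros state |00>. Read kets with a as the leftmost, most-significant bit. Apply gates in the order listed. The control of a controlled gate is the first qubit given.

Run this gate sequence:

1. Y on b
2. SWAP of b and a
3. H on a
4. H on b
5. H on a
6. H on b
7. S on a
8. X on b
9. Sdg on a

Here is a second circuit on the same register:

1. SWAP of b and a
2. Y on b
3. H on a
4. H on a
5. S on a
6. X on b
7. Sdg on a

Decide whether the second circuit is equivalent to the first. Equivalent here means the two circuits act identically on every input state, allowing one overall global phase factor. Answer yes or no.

No, they are not equivalent — no single phase factor reconciles the two unitaries.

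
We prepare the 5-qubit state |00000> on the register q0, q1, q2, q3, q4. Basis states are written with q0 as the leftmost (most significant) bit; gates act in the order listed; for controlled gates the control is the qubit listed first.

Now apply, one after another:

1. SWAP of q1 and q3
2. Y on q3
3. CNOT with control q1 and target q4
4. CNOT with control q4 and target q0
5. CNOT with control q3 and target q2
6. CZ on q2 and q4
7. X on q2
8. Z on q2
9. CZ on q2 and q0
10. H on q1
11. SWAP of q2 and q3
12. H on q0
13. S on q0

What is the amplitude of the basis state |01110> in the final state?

The final state's coefficient on |01110> equals 0.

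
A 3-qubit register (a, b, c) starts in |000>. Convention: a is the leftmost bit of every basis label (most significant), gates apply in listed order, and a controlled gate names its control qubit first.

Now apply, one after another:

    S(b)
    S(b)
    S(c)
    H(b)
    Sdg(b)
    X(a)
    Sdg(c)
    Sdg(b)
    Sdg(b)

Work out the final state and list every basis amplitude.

After the circuit, the state carries amplitude sqrt(2)/2 on |100>, sqrt(2)*I/2 on |110>, and 0 on every other basis state.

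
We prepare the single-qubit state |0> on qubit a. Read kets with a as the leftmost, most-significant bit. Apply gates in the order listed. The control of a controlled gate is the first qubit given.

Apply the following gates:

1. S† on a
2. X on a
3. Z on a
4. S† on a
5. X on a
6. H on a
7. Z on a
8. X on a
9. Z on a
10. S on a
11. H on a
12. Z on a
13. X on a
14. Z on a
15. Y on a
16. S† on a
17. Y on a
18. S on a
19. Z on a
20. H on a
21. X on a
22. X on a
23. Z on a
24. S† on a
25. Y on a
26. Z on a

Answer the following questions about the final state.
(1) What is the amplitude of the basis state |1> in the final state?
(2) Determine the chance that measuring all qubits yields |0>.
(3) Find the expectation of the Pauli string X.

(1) The amplitude on |1> is -sqrt(2)*I/2. Key observation: gates 21-22 undo each other exactly, leaving only the rest of the circuit to track.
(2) Outcome |0> occurs with probability 1/2.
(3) In the final state, X has expectation 1.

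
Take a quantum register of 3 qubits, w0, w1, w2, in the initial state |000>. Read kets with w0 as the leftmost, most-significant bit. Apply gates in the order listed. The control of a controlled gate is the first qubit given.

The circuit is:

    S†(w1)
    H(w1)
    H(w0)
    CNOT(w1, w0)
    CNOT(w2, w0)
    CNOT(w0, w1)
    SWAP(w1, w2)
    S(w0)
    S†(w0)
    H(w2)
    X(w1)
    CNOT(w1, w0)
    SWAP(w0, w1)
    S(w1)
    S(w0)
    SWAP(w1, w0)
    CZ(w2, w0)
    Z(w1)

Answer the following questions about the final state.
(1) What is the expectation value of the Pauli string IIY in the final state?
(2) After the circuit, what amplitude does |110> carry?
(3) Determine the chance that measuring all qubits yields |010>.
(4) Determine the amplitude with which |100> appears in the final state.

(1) The observable IIY averages to 0.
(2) The final state's coefficient on |110> equals sqrt(2)/2.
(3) The probability of measuring |010> is 1/2.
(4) The amplitude on |100> is 0.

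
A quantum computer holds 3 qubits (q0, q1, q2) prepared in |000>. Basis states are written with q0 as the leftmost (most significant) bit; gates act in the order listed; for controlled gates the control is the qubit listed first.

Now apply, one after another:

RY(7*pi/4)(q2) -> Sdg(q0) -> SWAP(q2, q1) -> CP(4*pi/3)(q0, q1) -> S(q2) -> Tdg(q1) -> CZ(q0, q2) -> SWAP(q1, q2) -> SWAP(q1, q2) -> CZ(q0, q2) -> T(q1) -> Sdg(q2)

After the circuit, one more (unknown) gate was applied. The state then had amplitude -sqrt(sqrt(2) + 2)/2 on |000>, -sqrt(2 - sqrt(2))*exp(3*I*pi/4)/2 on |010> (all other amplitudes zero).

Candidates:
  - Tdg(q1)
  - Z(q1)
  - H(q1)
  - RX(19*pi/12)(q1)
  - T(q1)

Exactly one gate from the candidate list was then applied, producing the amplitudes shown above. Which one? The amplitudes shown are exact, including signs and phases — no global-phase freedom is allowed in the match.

The applied gate was Tdg(q1).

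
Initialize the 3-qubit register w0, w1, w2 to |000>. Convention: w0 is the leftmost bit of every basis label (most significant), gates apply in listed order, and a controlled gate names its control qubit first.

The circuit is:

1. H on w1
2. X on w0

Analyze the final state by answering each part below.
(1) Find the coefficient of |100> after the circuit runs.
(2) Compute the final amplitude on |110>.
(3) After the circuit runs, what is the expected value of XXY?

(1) The final state's coefficient on |100> equals sqrt(2)/2.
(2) The final state's coefficient on |110> equals sqrt(2)/2.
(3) In the final state, XXY has expectation 0.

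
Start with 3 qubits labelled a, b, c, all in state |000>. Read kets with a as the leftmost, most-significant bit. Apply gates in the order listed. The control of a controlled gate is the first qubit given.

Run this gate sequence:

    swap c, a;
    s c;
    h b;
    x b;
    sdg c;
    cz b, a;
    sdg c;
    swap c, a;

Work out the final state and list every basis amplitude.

The resulting statevector has amplitude sqrt(2)/2 on |000>, sqrt(2)/2 on |010>, and 0 on every other basis state.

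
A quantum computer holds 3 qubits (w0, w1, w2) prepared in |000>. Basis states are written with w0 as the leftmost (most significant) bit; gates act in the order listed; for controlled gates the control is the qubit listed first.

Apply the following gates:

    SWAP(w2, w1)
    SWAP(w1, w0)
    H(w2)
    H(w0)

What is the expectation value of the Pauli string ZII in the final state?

The expectation value of ZII is 0.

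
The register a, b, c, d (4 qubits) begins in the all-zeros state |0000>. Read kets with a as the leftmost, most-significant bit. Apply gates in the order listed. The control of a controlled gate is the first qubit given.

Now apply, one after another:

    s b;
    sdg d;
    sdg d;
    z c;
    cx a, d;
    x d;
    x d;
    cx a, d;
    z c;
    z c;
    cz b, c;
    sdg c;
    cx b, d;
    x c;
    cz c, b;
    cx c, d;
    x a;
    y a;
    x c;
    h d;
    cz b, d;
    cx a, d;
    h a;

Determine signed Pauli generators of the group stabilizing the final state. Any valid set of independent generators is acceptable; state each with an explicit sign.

The final state is stabilized by the group generated by +XIII, -IIIX, +IZII, +IIZI; other independent generating sets are equally valid.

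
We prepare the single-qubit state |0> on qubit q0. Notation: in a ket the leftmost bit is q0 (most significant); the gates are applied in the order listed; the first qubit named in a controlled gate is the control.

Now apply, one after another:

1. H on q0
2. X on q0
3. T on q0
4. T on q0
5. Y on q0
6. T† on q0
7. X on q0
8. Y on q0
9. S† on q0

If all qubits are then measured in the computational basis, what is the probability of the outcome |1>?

The probability of measuring |1> is 1/2.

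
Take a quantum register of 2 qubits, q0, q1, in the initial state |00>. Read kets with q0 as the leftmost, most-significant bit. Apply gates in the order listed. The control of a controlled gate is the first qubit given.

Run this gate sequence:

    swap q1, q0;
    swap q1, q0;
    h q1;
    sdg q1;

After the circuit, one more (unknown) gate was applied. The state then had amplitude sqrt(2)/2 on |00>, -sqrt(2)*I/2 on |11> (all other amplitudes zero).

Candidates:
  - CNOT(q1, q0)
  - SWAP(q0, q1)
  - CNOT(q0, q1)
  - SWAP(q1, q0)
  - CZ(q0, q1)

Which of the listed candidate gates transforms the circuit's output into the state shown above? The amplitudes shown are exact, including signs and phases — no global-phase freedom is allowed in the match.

The applied gate was CNOT(q1, q0). Key observation: gates 1-2 undo each other exactly, leaving only the rest of the circuit to track.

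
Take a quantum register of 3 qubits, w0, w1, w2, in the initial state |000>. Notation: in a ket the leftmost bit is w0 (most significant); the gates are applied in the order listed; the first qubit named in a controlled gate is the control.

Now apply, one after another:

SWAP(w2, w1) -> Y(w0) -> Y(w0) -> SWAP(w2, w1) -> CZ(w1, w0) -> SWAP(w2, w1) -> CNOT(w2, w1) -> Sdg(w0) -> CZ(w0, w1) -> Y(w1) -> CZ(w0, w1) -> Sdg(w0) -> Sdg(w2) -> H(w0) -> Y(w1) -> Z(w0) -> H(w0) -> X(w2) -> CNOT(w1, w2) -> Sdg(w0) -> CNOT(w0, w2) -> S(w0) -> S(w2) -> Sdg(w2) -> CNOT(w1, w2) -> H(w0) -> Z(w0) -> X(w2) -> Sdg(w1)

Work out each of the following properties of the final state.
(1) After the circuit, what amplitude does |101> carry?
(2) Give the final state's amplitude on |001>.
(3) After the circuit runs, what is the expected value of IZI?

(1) The final state's coefficient on |101> equals sqrt(2)/2.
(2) |001> carries amplitude sqrt(2)/2 in the final state.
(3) The observable IZI averages to 1.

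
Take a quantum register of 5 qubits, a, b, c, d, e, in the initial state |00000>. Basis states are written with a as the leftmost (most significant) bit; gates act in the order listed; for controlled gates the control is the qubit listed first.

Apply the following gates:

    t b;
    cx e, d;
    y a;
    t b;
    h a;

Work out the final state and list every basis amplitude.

The resulting statevector has amplitude sqrt(2)*I/2 on |00000>, -sqrt(2)*I/2 on |10000>, and 0 on every other basis state.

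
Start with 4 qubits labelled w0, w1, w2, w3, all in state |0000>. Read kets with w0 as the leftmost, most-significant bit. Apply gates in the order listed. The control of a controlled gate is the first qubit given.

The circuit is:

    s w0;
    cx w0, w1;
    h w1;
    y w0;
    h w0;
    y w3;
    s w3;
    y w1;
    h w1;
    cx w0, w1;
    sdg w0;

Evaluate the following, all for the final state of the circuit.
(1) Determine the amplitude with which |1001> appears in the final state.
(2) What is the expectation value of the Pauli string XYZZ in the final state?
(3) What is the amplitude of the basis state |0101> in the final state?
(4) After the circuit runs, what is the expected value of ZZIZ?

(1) The final state's coefficient on |1001> equals -sqrt(2)*I/2.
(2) The expectation value of XYZZ is 1.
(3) The final state's coefficient on |0101> equals -sqrt(2)/2.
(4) In the final state, ZZIZ has expectation 1.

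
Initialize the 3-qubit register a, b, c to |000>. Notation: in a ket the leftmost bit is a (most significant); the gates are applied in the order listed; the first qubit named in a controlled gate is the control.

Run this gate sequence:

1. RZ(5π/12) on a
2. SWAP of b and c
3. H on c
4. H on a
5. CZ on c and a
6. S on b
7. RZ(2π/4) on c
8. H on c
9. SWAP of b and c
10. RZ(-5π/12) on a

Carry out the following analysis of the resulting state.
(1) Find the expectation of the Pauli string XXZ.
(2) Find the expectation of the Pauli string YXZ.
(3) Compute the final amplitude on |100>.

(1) The observable XXZ averages to -sqrt(2)/4 + sqrt(6)/4.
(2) The expectation value of YXZ is -sqrt(6)/4 - sqrt(2)/4.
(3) The final state's coefficient on |100> equals sqrt(2)*(-exp(I*pi/3) + exp(5*I*pi/6))/4.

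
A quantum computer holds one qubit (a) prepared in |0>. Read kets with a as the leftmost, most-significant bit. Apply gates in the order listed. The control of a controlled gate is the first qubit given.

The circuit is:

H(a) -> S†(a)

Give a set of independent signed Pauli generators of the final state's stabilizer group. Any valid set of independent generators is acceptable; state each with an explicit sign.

The final state is stabilized by the group generated by -Y; other independent generating sets are equally valid.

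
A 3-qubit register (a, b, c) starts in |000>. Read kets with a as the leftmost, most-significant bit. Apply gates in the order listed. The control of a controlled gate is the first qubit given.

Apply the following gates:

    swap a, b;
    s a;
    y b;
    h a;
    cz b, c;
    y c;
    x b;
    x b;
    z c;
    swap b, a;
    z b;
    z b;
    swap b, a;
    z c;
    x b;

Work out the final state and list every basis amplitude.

The resulting statevector has amplitude -sqrt(2)/2 on |001>, -sqrt(2)/2 on |101>, and 0 on every other basis state. Key observation: steps 8-15 multiply out to the identity, so the circuit reduces to the remaining gates.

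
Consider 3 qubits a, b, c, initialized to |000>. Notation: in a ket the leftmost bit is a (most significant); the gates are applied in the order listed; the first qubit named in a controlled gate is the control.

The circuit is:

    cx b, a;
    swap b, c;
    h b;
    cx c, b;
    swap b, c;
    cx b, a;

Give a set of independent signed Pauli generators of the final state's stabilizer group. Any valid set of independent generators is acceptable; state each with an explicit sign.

One valid set of independent stabilizer generators is +IIX, +ZII, +IZI (any independent generating set of the same group is equally correct).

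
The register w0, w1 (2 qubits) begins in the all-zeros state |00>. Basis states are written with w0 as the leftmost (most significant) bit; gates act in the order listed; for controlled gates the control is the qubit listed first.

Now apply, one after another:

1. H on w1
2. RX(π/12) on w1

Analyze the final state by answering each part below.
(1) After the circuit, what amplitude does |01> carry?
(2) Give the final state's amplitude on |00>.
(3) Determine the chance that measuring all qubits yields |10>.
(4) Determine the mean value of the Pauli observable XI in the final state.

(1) The final state's coefficient on |01> equals sqrt(4 - 2*sqrt(2))/8 + sqrt(6*sqrt(2) + 12)/8 - I*sqrt(2*sqrt(2) + 4)/8 + I*sqrt(12 - 6*sqrt(2))/8.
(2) The final state's coefficient on |00> equals sqrt(4 - 2*sqrt(2))/8 + sqrt(6*sqrt(2) + 12)/8 - I*sqrt(2*sqrt(2) + 4)/8 + I*sqrt(12 - 6*sqrt(2))/8.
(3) A full measurement returns |10> with probability 0.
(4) The observable XI averages to 0.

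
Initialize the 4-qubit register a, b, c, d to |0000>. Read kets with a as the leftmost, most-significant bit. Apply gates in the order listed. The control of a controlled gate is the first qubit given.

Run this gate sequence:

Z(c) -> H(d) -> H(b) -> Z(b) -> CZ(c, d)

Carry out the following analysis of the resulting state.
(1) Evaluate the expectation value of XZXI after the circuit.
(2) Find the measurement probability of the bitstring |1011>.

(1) In the final state, XZXI has expectation 0.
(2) Outcome |1011> occurs with probability 0.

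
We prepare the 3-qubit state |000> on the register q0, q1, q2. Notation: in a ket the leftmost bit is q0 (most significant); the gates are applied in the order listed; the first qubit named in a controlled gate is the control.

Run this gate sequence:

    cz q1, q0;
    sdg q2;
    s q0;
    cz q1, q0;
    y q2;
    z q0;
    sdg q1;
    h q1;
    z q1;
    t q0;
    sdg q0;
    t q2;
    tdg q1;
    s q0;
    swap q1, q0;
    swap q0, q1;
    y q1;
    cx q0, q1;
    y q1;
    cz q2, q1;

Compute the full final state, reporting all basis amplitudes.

After the circuit, the state carries amplitude sqrt(2)*exp(3*I*pi/4)/2 on |001>, sqrt(2)*I/2 on |011>, and 0 on every other basis state.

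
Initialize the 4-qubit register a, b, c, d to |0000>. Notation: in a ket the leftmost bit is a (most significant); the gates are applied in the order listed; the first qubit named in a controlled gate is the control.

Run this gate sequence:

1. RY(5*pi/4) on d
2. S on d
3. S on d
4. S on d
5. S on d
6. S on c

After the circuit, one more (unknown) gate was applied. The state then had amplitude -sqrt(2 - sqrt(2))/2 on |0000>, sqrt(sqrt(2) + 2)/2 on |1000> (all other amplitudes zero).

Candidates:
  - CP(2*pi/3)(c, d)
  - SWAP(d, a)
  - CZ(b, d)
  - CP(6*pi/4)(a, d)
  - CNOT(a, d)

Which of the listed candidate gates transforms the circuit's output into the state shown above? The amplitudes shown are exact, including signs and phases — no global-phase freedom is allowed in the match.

The applied gate was SWAP(d, a). Key observation: steps 2-5 multiply out to the identity, so the circuit reduces to the remaining gates.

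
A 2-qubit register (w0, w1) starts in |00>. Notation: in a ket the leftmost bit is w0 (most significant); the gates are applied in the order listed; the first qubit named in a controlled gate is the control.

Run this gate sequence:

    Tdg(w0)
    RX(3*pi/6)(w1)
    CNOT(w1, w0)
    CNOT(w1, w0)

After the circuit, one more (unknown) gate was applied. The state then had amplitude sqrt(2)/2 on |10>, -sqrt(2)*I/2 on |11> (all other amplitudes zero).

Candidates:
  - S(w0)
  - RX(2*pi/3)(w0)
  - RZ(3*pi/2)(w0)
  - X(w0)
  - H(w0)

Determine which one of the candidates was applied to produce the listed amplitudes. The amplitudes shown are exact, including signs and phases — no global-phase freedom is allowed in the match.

The unique candidate consistent with the amplitudes is X(w0). Key observation: steps 3-4 multiply out to the identity, so the circuit reduces to the remaining gates.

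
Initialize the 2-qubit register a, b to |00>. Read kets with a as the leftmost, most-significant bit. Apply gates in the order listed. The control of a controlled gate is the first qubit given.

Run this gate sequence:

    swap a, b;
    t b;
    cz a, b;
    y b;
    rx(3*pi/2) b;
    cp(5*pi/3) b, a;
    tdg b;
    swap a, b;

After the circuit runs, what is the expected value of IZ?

In the final state, IZ has expectation 1.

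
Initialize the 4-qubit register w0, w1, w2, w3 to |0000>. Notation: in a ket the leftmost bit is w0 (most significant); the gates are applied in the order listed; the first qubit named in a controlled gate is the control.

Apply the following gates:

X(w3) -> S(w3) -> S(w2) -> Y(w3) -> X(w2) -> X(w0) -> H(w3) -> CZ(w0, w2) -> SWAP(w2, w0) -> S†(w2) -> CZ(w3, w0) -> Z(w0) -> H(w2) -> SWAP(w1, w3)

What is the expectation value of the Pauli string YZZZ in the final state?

The observable YZZZ averages to 0.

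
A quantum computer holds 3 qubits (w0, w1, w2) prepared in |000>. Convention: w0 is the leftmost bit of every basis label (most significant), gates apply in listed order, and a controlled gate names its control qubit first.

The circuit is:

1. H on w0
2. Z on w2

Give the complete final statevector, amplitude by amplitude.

After the circuit, the state carries amplitude sqrt(2)/2 on |000>, sqrt(2)/2 on |100>, and 0 on every other basis state.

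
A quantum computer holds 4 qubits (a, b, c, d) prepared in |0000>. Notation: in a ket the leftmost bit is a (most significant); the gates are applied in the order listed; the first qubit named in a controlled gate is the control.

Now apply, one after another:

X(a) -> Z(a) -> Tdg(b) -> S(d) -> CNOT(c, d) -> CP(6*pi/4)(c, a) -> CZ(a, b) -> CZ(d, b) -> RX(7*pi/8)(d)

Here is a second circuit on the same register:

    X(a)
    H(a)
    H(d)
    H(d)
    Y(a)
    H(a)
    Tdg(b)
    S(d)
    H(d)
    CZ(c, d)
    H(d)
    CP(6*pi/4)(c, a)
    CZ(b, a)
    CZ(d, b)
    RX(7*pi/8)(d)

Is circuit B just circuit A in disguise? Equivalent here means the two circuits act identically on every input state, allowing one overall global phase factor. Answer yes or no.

No, they are not equivalent — no single phase factor reconciles the two unitaries.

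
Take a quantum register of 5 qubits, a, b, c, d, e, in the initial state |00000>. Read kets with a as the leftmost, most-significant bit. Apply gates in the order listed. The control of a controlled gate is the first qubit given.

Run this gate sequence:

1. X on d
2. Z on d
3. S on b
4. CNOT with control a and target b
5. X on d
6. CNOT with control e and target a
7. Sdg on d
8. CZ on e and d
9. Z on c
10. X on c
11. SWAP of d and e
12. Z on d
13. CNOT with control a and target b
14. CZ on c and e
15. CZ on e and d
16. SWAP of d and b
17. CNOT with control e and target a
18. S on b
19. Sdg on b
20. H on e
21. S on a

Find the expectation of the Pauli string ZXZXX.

The observable ZXZXX averages to 0. Key observation: gates 18-19 undo each other exactly, leaving only the rest of the circuit to track.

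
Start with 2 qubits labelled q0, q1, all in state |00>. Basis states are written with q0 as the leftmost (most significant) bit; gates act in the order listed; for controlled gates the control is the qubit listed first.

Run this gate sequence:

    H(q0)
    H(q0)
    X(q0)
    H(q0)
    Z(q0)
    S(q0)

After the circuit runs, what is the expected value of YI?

In the final state, YI has expectation 1. Key observation: gates 2-5 undo each other exactly, leaving only the rest of the circuit to track.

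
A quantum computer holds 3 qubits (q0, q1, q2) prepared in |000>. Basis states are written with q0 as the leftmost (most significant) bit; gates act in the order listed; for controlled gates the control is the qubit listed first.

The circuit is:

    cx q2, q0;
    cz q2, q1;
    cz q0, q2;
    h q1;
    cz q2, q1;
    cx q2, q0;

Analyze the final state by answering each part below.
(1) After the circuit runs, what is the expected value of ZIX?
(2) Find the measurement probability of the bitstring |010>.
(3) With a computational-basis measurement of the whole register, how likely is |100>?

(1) The observable ZIX averages to 0.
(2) Outcome |010> occurs with probability 1/2.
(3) The probability of measuring |100> is 0.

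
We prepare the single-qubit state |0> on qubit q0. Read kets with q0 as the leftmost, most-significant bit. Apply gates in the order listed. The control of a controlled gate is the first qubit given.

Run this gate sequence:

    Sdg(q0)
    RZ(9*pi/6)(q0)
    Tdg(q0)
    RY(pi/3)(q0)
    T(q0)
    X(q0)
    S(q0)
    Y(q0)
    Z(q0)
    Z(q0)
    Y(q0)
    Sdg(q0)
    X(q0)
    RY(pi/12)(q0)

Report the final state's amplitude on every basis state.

The resulting statevector has amplitude -3*sqrt(sqrt(2) + 2)*exp(I*pi/4)/8 - I*sqrt(6 - 3*sqrt(2))/8 - sqrt(6 - 3*sqrt(2))*exp(I*pi/4)/8 + I*sqrt(sqrt(2) + 2)/8 on |0>, -I*sqrt(3*sqrt(2) + 6)/8 - sqrt(3*sqrt(2) + 6)*exp(I*pi/4)/8 - I*sqrt(2 - sqrt(2))/8 + 3*sqrt(2 - sqrt(2))*exp(I*pi/4)/8 on |1>. Key observation: the block from step 6 through step 13 cancels to the identity and can be dropped.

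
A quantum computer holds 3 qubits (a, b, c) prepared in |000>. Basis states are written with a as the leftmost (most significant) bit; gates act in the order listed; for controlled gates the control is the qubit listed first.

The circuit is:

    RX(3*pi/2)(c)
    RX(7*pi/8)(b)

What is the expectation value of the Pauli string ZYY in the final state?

In the final state, ZYY has expectation -sqrt(2 - sqrt(2))/2.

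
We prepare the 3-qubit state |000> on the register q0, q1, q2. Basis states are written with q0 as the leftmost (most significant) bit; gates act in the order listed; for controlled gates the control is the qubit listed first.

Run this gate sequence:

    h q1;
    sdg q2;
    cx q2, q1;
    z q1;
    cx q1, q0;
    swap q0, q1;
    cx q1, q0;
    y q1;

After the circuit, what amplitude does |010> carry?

The final state's coefficient on |010> equals sqrt(2)*I/2.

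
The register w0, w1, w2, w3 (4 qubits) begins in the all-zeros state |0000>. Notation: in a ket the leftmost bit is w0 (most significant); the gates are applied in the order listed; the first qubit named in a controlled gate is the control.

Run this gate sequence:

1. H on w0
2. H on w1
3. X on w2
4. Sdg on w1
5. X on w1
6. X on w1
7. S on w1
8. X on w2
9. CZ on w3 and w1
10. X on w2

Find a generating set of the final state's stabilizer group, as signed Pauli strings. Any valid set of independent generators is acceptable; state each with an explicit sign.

One valid set of independent stabilizer generators is +XIII, +IXII, -IIZI, +IIIZ (any independent generating set of the same group is equally correct). Key observation: steps 3-8 multiply out to the identity, so the circuit reduces to the remaining gates.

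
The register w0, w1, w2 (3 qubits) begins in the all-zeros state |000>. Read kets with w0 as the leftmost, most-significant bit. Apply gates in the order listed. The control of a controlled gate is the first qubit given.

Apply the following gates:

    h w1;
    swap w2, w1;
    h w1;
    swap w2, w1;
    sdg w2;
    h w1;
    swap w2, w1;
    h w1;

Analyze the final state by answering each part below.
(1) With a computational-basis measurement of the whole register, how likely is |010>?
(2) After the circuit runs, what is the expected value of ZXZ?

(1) Outcome |010> occurs with probability 1/2.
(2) The observable ZXZ averages to 0.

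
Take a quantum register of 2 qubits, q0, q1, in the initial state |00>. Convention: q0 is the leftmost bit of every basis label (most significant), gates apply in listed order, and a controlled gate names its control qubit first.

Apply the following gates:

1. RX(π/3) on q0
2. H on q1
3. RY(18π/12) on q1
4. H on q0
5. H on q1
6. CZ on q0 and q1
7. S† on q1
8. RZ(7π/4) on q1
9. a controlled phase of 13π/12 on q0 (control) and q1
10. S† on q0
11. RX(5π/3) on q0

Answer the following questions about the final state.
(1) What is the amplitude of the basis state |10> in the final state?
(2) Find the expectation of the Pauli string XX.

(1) The final state's coefficient on |10> equals (-sqrt(3) - 1 - sqrt(3)*I + 3*I)*exp(I*pi/8)/8.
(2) The observable XX averages to -sqrt(3)/4 - sqrt(6)/8 + sqrt(2)/8.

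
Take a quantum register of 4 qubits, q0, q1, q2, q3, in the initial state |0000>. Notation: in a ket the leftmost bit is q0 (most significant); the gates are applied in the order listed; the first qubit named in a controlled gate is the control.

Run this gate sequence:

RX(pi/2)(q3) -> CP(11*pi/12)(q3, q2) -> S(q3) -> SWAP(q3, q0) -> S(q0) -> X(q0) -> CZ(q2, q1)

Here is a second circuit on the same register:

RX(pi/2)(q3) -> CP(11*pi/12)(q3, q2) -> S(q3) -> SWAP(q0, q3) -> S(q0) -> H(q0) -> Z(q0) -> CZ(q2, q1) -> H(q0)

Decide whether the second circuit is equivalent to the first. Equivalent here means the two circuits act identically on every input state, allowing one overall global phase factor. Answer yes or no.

Yes — the two circuits implement the same unitary up to a global phase.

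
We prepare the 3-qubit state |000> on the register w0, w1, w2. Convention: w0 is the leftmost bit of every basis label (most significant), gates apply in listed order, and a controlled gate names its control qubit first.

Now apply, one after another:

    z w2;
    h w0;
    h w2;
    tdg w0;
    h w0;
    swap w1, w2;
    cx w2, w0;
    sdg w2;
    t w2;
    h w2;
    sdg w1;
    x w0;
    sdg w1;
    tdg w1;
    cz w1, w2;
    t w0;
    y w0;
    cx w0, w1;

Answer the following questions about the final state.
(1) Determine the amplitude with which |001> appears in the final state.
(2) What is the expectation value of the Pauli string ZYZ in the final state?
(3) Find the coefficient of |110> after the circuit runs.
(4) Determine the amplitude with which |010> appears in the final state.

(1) The final state's coefficient on |001> equals -I/4 - exp(3*I*pi/4)/4.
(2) In the final state, ZYZ has expectation sqrt(2)/2.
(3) |110> carries amplitude -exp(I*pi/4)/4 + I/4 in the final state.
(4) The final state's coefficient on |010> equals exp(I*pi/4)/4 + I/4.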